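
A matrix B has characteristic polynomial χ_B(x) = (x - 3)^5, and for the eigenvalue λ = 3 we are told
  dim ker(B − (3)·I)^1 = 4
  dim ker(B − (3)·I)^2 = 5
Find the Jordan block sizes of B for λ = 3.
Block sizes for λ = 3: [2, 1, 1, 1]

From the dimensions of kernels of powers, the number of Jordan blocks of size at least j is d_j − d_{j−1} where d_j = dim ker(N^j) (with d_0 = 0). Computing the differences gives [4, 1].
The number of blocks of size exactly k is (#blocks of size ≥ k) − (#blocks of size ≥ k + 1), so the partition is: 3 block(s) of size 1, 1 block(s) of size 2.
In nonincreasing order the block sizes are [2, 1, 1, 1].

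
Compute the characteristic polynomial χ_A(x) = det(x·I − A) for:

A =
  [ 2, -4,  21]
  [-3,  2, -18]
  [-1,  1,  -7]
x^3 + 3*x^2 + 3*x + 1

Expanding det(x·I − A) (e.g. by cofactor expansion or by noting that A is similar to its Jordan form J, which has the same characteristic polynomial as A) gives
  χ_A(x) = x^3 + 3*x^2 + 3*x + 1
which factors as (x + 1)^3. The eigenvalues (with algebraic multiplicities) are λ = -1 with multiplicity 3.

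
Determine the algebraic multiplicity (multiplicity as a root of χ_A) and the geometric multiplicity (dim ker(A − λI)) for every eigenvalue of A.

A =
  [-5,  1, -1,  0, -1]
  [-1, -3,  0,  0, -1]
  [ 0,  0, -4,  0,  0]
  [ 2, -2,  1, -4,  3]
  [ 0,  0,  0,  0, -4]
λ = -4: alg = 5, geom = 2

Step 1 — factor the characteristic polynomial to read off the algebraic multiplicities:
  χ_A(x) = (x + 4)^5

Step 2 — compute geometric multiplicities via the rank-nullity identity g(λ) = n − rank(A − λI):
  rank(A − (-4)·I) = 3, so dim ker(A − (-4)·I) = n − 3 = 2

Summary:
  λ = -4: algebraic multiplicity = 5, geometric multiplicity = 2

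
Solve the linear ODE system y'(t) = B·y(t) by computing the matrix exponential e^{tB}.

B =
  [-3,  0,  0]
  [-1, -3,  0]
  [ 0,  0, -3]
e^{tB} =
  [exp(-3*t), 0, 0]
  [-t*exp(-3*t), exp(-3*t), 0]
  [0, 0, exp(-3*t)]

Strategy: write B = P · J · P⁻¹ where J is a Jordan canonical form, so e^{tB} = P · e^{tJ} · P⁻¹, and e^{tJ} can be computed block-by-block.

B has Jordan form
J =
  [-3,  1,  0]
  [ 0, -3,  0]
  [ 0,  0, -3]
(up to reordering of blocks).

Per-block formulas:
  For a 2×2 Jordan block J_2(-3): exp(t · J_2(-3)) = e^(-3t)·(I + t·N), where N is the 2×2 nilpotent shift.
  For a 1×1 block at λ = -3: exp(t · [-3]) = [e^(-3t)].

After assembling e^{tJ} and conjugating by P, we get:

e^{tB} =
  [exp(-3*t), 0, 0]
  [-t*exp(-3*t), exp(-3*t), 0]
  [0, 0, exp(-3*t)]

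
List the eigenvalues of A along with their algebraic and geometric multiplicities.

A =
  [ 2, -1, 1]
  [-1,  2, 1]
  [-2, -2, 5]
λ = 3: alg = 3, geom = 2

Step 1 — factor the characteristic polynomial to read off the algebraic multiplicities:
  χ_A(x) = (x - 3)^3

Step 2 — compute geometric multiplicities via the rank-nullity identity g(λ) = n − rank(A − λI):
  rank(A − (3)·I) = 1, so dim ker(A − (3)·I) = n − 1 = 2

Summary:
  λ = 3: algebraic multiplicity = 3, geometric multiplicity = 2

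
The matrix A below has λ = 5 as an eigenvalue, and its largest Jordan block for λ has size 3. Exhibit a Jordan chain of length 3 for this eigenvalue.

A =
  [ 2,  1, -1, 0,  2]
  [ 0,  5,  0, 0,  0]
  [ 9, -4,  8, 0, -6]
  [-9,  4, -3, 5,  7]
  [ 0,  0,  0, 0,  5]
A Jordan chain for λ = 5 of length 3:
v_1 = (1, 0, -3, 3, 0)ᵀ
v_2 = (1, 0, -4, 4, 0)ᵀ
v_3 = (0, 1, 0, 0, 0)ᵀ

Let N = A − (5)·I. We want v_3 with N^3 v_3 = 0 but N^2 v_3 ≠ 0; then v_{j-1} := N · v_j for j = 3, …, 2.

Pick v_3 = (0, 1, 0, 0, 0)ᵀ.
Then v_2 = N · v_3 = (1, 0, -4, 4, 0)ᵀ.
Then v_1 = N · v_2 = (1, 0, -3, 3, 0)ᵀ.

Sanity check: (A − (5)·I) v_1 = (0, 0, 0, 0, 0)ᵀ = 0. ✓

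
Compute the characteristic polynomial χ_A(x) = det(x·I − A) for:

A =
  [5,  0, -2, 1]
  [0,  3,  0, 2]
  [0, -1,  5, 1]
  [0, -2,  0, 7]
x^4 - 20*x^3 + 150*x^2 - 500*x + 625

Expanding det(x·I − A) (e.g. by cofactor expansion or by noting that A is similar to its Jordan form J, which has the same characteristic polynomial as A) gives
  χ_A(x) = x^4 - 20*x^3 + 150*x^2 - 500*x + 625
which factors as (x - 5)^4. The eigenvalues (with algebraic multiplicities) are λ = 5 with multiplicity 4.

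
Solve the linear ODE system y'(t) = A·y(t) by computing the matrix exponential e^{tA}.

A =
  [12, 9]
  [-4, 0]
e^{tA} =
  [6*t*exp(6*t) + exp(6*t), 9*t*exp(6*t)]
  [-4*t*exp(6*t), -6*t*exp(6*t) + exp(6*t)]

Strategy: write A = P · J · P⁻¹ where J is a Jordan canonical form, so e^{tA} = P · e^{tJ} · P⁻¹, and e^{tJ} can be computed block-by-block.

A has Jordan form
J =
  [6, 1]
  [0, 6]
(up to reordering of blocks).

Per-block formulas:
  For a 2×2 Jordan block J_2(6): exp(t · J_2(6)) = e^(6t)·(I + t·N), where N is the 2×2 nilpotent shift.

After assembling e^{tJ} and conjugating by P, we get:

e^{tA} =
  [6*t*exp(6*t) + exp(6*t), 9*t*exp(6*t)]
  [-4*t*exp(6*t), -6*t*exp(6*t) + exp(6*t)]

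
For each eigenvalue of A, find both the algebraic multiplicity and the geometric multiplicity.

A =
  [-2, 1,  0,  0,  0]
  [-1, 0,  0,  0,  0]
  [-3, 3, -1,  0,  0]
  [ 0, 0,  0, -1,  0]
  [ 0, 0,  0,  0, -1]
λ = -1: alg = 5, geom = 4

Step 1 — factor the characteristic polynomial to read off the algebraic multiplicities:
  χ_A(x) = (x + 1)^5

Step 2 — compute geometric multiplicities via the rank-nullity identity g(λ) = n − rank(A − λI):
  rank(A − (-1)·I) = 1, so dim ker(A − (-1)·I) = n − 1 = 4

Summary:
  λ = -1: algebraic multiplicity = 5, geometric multiplicity = 4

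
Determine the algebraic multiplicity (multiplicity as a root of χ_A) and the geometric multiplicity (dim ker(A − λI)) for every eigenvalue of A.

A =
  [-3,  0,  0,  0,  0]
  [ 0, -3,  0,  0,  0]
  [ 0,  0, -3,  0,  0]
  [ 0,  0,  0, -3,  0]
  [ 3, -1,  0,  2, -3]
λ = -3: alg = 5, geom = 4

Step 1 — factor the characteristic polynomial to read off the algebraic multiplicities:
  χ_A(x) = (x + 3)^5

Step 2 — compute geometric multiplicities via the rank-nullity identity g(λ) = n − rank(A − λI):
  rank(A − (-3)·I) = 1, so dim ker(A − (-3)·I) = n − 1 = 4

Summary:
  λ = -3: algebraic multiplicity = 5, geometric multiplicity = 4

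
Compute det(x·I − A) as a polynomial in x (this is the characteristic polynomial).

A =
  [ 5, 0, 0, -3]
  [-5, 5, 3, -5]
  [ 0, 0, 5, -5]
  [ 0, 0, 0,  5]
x^4 - 20*x^3 + 150*x^2 - 500*x + 625

Expanding det(x·I − A) (e.g. by cofactor expansion or by noting that A is similar to its Jordan form J, which has the same characteristic polynomial as A) gives
  χ_A(x) = x^4 - 20*x^3 + 150*x^2 - 500*x + 625
which factors as (x - 5)^4. The eigenvalues (with algebraic multiplicities) are λ = 5 with multiplicity 4.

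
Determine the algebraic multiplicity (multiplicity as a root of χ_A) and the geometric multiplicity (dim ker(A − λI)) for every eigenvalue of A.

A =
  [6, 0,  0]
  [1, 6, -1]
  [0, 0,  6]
λ = 6: alg = 3, geom = 2

Step 1 — factor the characteristic polynomial to read off the algebraic multiplicities:
  χ_A(x) = (x - 6)^3

Step 2 — compute geometric multiplicities via the rank-nullity identity g(λ) = n − rank(A − λI):
  rank(A − (6)·I) = 1, so dim ker(A − (6)·I) = n − 1 = 2

Summary:
  λ = 6: algebraic multiplicity = 3, geometric multiplicity = 2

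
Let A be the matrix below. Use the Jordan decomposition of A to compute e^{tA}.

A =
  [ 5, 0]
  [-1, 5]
e^{tA} =
  [exp(5*t), 0]
  [-t*exp(5*t), exp(5*t)]

Strategy: write A = P · J · P⁻¹ where J is a Jordan canonical form, so e^{tA} = P · e^{tJ} · P⁻¹, and e^{tJ} can be computed block-by-block.

A has Jordan form
J =
  [5, 1]
  [0, 5]
(up to reordering of blocks).

Per-block formulas:
  For a 2×2 Jordan block J_2(5): exp(t · J_2(5)) = e^(5t)·(I + t·N), where N is the 2×2 nilpotent shift.

After assembling e^{tJ} and conjugating by P, we get:

e^{tA} =
  [exp(5*t), 0]
  [-t*exp(5*t), exp(5*t)]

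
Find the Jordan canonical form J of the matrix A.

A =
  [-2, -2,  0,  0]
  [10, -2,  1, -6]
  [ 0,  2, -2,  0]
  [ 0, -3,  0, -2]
J_3(-2) ⊕ J_1(-2)

The characteristic polynomial is
  det(x·I − A) = x^4 + 8*x^3 + 24*x^2 + 32*x + 16 = (x + 2)^4

Eigenvalues and multiplicities (the geometric multiplicity of λ is n − rank(A − λI), which equals the number of Jordan blocks for λ):
  λ = -2: algebraic multiplicity = 4, geometric multiplicity = 2

Determining the block sizes for each eigenvalue:
  λ = -2: with am = 4 and gm = 2, the partition is not yet determined (e.g. several partitions of 4 into 2 parts exist). Let N = A − (-2)·I. Computing rank(N^1) = 2, rank(N^2) = 1, rank(N^3) = 0; the number of blocks of size ≥ j is rank(N^{j−1}) − rank(N^j), giving [2, 1, 1]. So we have 1 block(s) of size 3, 1 block(s) of size 1 → block sizes [3, 1]

Assembling the blocks gives a Jordan form
J =
  [-2,  1,  0,  0]
  [ 0, -2,  1,  0]
  [ 0,  0, -2,  0]
  [ 0,  0,  0, -2]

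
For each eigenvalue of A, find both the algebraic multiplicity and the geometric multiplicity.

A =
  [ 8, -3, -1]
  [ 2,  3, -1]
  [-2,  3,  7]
λ = 6: alg = 3, geom = 2

Step 1 — factor the characteristic polynomial to read off the algebraic multiplicities:
  χ_A(x) = (x - 6)^3

Step 2 — compute geometric multiplicities via the rank-nullity identity g(λ) = n − rank(A − λI):
  rank(A − (6)·I) = 1, so dim ker(A − (6)·I) = n − 1 = 2

Summary:
  λ = 6: algebraic multiplicity = 3, geometric multiplicity = 2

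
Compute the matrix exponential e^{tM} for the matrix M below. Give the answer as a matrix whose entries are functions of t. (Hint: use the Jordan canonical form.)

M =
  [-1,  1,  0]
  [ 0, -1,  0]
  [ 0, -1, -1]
e^{tM} =
  [exp(-t), t*exp(-t), 0]
  [0, exp(-t), 0]
  [0, -t*exp(-t), exp(-t)]

Strategy: write M = P · J · P⁻¹ where J is a Jordan canonical form, so e^{tM} = P · e^{tJ} · P⁻¹, and e^{tJ} can be computed block-by-block.

M has Jordan form
J =
  [-1,  1,  0]
  [ 0, -1,  0]
  [ 0,  0, -1]
(up to reordering of blocks).

Per-block formulas:
  For a 2×2 Jordan block J_2(-1): exp(t · J_2(-1)) = e^(-1t)·(I + t·N), where N is the 2×2 nilpotent shift.
  For a 1×1 block at λ = -1: exp(t · [-1]) = [e^(-1t)].

After assembling e^{tJ} and conjugating by P, we get:

e^{tM} =
  [exp(-t), t*exp(-t), 0]
  [0, exp(-t), 0]
  [0, -t*exp(-t), exp(-t)]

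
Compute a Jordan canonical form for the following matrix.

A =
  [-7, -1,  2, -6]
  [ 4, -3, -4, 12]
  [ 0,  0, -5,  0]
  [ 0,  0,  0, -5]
J_2(-5) ⊕ J_1(-5) ⊕ J_1(-5)

The characteristic polynomial is
  det(x·I − A) = x^4 + 20*x^3 + 150*x^2 + 500*x + 625 = (x + 5)^4

Eigenvalues and multiplicities (the geometric multiplicity of λ is n − rank(A − λI), which equals the number of Jordan blocks for λ):
  λ = -5: algebraic multiplicity = 4, geometric multiplicity = 3

Determining the block sizes for each eigenvalue:
  λ = -5: 3 blocks summing to 4 forces exactly one block of size 2 and the rest size 1 → block sizes [2, 1, 1]

Assembling the blocks gives a Jordan form
J =
  [-5,  1,  0,  0]
  [ 0, -5,  0,  0]
  [ 0,  0, -5,  0]
  [ 0,  0,  0, -5]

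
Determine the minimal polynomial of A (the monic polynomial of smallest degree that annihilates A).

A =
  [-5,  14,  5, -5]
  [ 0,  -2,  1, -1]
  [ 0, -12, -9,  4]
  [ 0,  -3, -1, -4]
x^3 + 15*x^2 + 75*x + 125

The characteristic polynomial is χ_A(x) = (x + 5)^4, so the eigenvalues are known. The minimal polynomial is
  m_A(x) = Π_λ (x − λ)^{k_λ}
where k_λ is the size of the *largest* Jordan block for λ (equivalently, the smallest k with (A − λI)^k v = 0 for every generalised eigenvector v of λ).

  λ = -5: largest Jordan block has size 3, contributing (x + 5)^3

So m_A(x) = (x + 5)^3 = x^3 + 15*x^2 + 75*x + 125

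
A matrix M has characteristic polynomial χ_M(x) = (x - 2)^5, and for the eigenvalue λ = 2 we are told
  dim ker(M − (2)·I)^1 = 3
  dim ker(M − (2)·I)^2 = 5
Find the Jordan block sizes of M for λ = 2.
Block sizes for λ = 2: [2, 2, 1]

From the dimensions of kernels of powers, the number of Jordan blocks of size at least j is d_j − d_{j−1} where d_j = dim ker(N^j) (with d_0 = 0). Computing the differences gives [3, 2].
The number of blocks of size exactly k is (#blocks of size ≥ k) − (#blocks of size ≥ k + 1), so the partition is: 1 block(s) of size 1, 2 block(s) of size 2.
In nonincreasing order the block sizes are [2, 2, 1].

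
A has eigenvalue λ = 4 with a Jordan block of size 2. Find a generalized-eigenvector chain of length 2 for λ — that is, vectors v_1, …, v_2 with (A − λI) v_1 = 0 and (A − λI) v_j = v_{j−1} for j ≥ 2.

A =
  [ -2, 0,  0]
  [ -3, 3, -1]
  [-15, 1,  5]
A Jordan chain for λ = 4 of length 2:
v_1 = (0, -1, 1)ᵀ
v_2 = (0, 1, 0)ᵀ

Let N = A − (4)·I. We want v_2 with N^2 v_2 = 0 but N^1 v_2 ≠ 0; then v_{j-1} := N · v_j for j = 2, …, 2.

Pick v_2 = (0, 1, 0)ᵀ.
Then v_1 = N · v_2 = (0, -1, 1)ᵀ.

Sanity check: (A − (4)·I) v_1 = (0, 0, 0)ᵀ = 0. ✓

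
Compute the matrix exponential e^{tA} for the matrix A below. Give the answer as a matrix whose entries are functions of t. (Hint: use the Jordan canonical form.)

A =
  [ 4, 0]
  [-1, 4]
e^{tA} =
  [exp(4*t), 0]
  [-t*exp(4*t), exp(4*t)]

Strategy: write A = P · J · P⁻¹ where J is a Jordan canonical form, so e^{tA} = P · e^{tJ} · P⁻¹, and e^{tJ} can be computed block-by-block.

A has Jordan form
J =
  [4, 1]
  [0, 4]
(up to reordering of blocks).

Per-block formulas:
  For a 2×2 Jordan block J_2(4): exp(t · J_2(4)) = e^(4t)·(I + t·N), where N is the 2×2 nilpotent shift.

After assembling e^{tJ} and conjugating by P, we get:

e^{tA} =
  [exp(4*t), 0]
  [-t*exp(4*t), exp(4*t)]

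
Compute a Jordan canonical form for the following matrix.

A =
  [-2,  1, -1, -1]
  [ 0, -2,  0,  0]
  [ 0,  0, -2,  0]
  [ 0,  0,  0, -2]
J_2(-2) ⊕ J_1(-2) ⊕ J_1(-2)

The characteristic polynomial is
  det(x·I − A) = x^4 + 8*x^3 + 24*x^2 + 32*x + 16 = (x + 2)^4

Eigenvalues and multiplicities (the geometric multiplicity of λ is n − rank(A − λI), which equals the number of Jordan blocks for λ):
  λ = -2: algebraic multiplicity = 4, geometric multiplicity = 3

Determining the block sizes for each eigenvalue:
  λ = -2: 3 blocks summing to 4 forces exactly one block of size 2 and the rest size 1 → block sizes [2, 1, 1]

Assembling the blocks gives a Jordan form
J =
  [-2,  1,  0,  0]
  [ 0, -2,  0,  0]
  [ 0,  0, -2,  0]
  [ 0,  0,  0, -2]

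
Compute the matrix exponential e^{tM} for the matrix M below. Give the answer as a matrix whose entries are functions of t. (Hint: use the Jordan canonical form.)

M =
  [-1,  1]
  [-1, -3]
e^{tM} =
  [t*exp(-2*t) + exp(-2*t), t*exp(-2*t)]
  [-t*exp(-2*t), -t*exp(-2*t) + exp(-2*t)]

Strategy: write M = P · J · P⁻¹ where J is a Jordan canonical form, so e^{tM} = P · e^{tJ} · P⁻¹, and e^{tJ} can be computed block-by-block.

M has Jordan form
J =
  [-2,  1]
  [ 0, -2]
(up to reordering of blocks).

Per-block formulas:
  For a 2×2 Jordan block J_2(-2): exp(t · J_2(-2)) = e^(-2t)·(I + t·N), where N is the 2×2 nilpotent shift.

After assembling e^{tJ} and conjugating by P, we get:

e^{tM} =
  [t*exp(-2*t) + exp(-2*t), t*exp(-2*t)]
  [-t*exp(-2*t), -t*exp(-2*t) + exp(-2*t)]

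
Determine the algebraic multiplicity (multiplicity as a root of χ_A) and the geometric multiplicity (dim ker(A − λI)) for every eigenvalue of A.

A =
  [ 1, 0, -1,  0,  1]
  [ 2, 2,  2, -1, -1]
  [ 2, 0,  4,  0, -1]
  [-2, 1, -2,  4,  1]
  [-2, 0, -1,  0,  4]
λ = 3: alg = 5, geom = 3

Step 1 — factor the characteristic polynomial to read off the algebraic multiplicities:
  χ_A(x) = (x - 3)^5

Step 2 — compute geometric multiplicities via the rank-nullity identity g(λ) = n − rank(A − λI):
  rank(A − (3)·I) = 2, so dim ker(A − (3)·I) = n − 2 = 3

Summary:
  λ = 3: algebraic multiplicity = 5, geometric multiplicity = 3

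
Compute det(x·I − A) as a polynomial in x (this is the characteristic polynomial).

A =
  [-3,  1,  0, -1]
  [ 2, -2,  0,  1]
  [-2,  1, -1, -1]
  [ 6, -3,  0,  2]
x^4 + 4*x^3 + 6*x^2 + 4*x + 1

Expanding det(x·I − A) (e.g. by cofactor expansion or by noting that A is similar to its Jordan form J, which has the same characteristic polynomial as A) gives
  χ_A(x) = x^4 + 4*x^3 + 6*x^2 + 4*x + 1
which factors as (x + 1)^4. The eigenvalues (with algebraic multiplicities) are λ = -1 with multiplicity 4.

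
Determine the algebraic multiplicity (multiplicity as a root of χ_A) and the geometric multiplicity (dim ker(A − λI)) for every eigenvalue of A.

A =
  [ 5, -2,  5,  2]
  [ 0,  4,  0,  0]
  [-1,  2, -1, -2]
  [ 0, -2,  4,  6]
λ = 2: alg = 1, geom = 1; λ = 4: alg = 3, geom = 2

Step 1 — factor the characteristic polynomial to read off the algebraic multiplicities:
  χ_A(x) = (x - 4)^3*(x - 2)

Step 2 — compute geometric multiplicities via the rank-nullity identity g(λ) = n − rank(A − λI):
  rank(A − (2)·I) = 3, so dim ker(A − (2)·I) = n − 3 = 1
  rank(A − (4)·I) = 2, so dim ker(A − (4)·I) = n − 2 = 2

Summary:
  λ = 2: algebraic multiplicity = 1, geometric multiplicity = 1
  λ = 4: algebraic multiplicity = 3, geometric multiplicity = 2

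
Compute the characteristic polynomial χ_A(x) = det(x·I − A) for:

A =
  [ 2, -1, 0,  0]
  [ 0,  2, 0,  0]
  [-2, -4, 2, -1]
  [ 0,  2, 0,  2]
x^4 - 8*x^3 + 24*x^2 - 32*x + 16

Expanding det(x·I − A) (e.g. by cofactor expansion or by noting that A is similar to its Jordan form J, which has the same characteristic polynomial as A) gives
  χ_A(x) = x^4 - 8*x^3 + 24*x^2 - 32*x + 16
which factors as (x - 2)^4. The eigenvalues (with algebraic multiplicities) are λ = 2 with multiplicity 4.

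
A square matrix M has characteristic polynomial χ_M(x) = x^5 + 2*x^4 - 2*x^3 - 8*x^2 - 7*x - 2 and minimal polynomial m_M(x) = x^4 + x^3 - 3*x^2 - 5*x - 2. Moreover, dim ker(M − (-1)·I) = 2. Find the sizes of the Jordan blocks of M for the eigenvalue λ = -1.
Block sizes for λ = -1: [3, 1]

Step 1 — from the characteristic polynomial, algebraic multiplicity of λ = -1 is 4. From dim ker(M − (-1)·I) = 2, there are exactly 2 Jordan blocks for λ = -1.
Step 2 — from the minimal polynomial, the factor (x + 1)^3 tells us the largest block for λ = -1 has size 3.
Step 3 — with total size 4, 2 blocks, and largest block 3, the block sizes (in nonincreasing order) are [3, 1].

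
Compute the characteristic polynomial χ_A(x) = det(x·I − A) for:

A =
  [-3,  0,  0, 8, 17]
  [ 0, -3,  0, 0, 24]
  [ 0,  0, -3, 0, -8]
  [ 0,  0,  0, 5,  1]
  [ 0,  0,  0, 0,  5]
x^5 - x^4 - 38*x^3 - 18*x^2 + 405*x + 675

Expanding det(x·I − A) (e.g. by cofactor expansion or by noting that A is similar to its Jordan form J, which has the same characteristic polynomial as A) gives
  χ_A(x) = x^5 - x^4 - 38*x^3 - 18*x^2 + 405*x + 675
which factors as (x - 5)^2*(x + 3)^3. The eigenvalues (with algebraic multiplicities) are λ = -3 with multiplicity 3, λ = 5 with multiplicity 2.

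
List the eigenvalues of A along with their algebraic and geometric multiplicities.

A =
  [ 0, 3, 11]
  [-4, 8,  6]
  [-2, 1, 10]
λ = 6: alg = 3, geom = 1

Step 1 — factor the characteristic polynomial to read off the algebraic multiplicities:
  χ_A(x) = (x - 6)^3

Step 2 — compute geometric multiplicities via the rank-nullity identity g(λ) = n − rank(A − λI):
  rank(A − (6)·I) = 2, so dim ker(A − (6)·I) = n − 2 = 1

Summary:
  λ = 6: algebraic multiplicity = 3, geometric multiplicity = 1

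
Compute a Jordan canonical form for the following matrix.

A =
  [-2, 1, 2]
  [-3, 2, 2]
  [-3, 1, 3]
J_2(1) ⊕ J_1(1)

The characteristic polynomial is
  det(x·I − A) = x^3 - 3*x^2 + 3*x - 1 = (x - 1)^3

Eigenvalues and multiplicities (the geometric multiplicity of λ is n − rank(A − λI), which equals the number of Jordan blocks for λ):
  λ = 1: algebraic multiplicity = 3, geometric multiplicity = 2

Determining the block sizes for each eigenvalue:
  λ = 1: 2 blocks summing to 3 forces exactly one block of size 2 and the rest size 1 → block sizes [2, 1]

Assembling the blocks gives a Jordan form
J =
  [1, 1, 0]
  [0, 1, 0]
  [0, 0, 1]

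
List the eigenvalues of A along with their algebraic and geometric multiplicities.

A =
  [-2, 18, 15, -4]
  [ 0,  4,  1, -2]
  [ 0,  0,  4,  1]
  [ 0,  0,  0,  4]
λ = -2: alg = 1, geom = 1; λ = 4: alg = 3, geom = 1

Step 1 — factor the characteristic polynomial to read off the algebraic multiplicities:
  χ_A(x) = (x - 4)^3*(x + 2)

Step 2 — compute geometric multiplicities via the rank-nullity identity g(λ) = n − rank(A − λI):
  rank(A − (-2)·I) = 3, so dim ker(A − (-2)·I) = n − 3 = 1
  rank(A − (4)·I) = 3, so dim ker(A − (4)·I) = n − 3 = 1

Summary:
  λ = -2: algebraic multiplicity = 1, geometric multiplicity = 1
  λ = 4: algebraic multiplicity = 3, geometric multiplicity = 1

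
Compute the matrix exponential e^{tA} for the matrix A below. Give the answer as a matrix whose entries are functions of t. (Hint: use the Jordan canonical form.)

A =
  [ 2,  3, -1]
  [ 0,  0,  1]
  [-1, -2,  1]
e^{tA} =
  [t^2*exp(t) + t*exp(t) + exp(t), t^2*exp(t) + 3*t*exp(t), t^2*exp(t) - t*exp(t)]
  [-t^2*exp(t)/2, -t^2*exp(t)/2 - t*exp(t) + exp(t), -t^2*exp(t)/2 + t*exp(t)]
  [-t^2*exp(t)/2 - t*exp(t), -t^2*exp(t)/2 - 2*t*exp(t), -t^2*exp(t)/2 + exp(t)]

Strategy: write A = P · J · P⁻¹ where J is a Jordan canonical form, so e^{tA} = P · e^{tJ} · P⁻¹, and e^{tJ} can be computed block-by-block.

A has Jordan form
J =
  [1, 1, 0]
  [0, 1, 1]
  [0, 0, 1]
(up to reordering of blocks).

Per-block formulas:
  For a 3×3 Jordan block J_3(1): exp(t · J_3(1)) = e^(1t)·(I + t·N + (t^2/2)·N^2), where N is the 3×3 nilpotent shift.

After assembling e^{tJ} and conjugating by P, we get:

e^{tA} =
  [t^2*exp(t) + t*exp(t) + exp(t), t^2*exp(t) + 3*t*exp(t), t^2*exp(t) - t*exp(t)]
  [-t^2*exp(t)/2, -t^2*exp(t)/2 - t*exp(t) + exp(t), -t^2*exp(t)/2 + t*exp(t)]
  [-t^2*exp(t)/2 - t*exp(t), -t^2*exp(t)/2 - 2*t*exp(t), -t^2*exp(t)/2 + exp(t)]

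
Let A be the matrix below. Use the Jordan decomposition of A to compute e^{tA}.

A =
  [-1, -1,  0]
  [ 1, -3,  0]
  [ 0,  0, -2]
e^{tA} =
  [t*exp(-2*t) + exp(-2*t), -t*exp(-2*t), 0]
  [t*exp(-2*t), -t*exp(-2*t) + exp(-2*t), 0]
  [0, 0, exp(-2*t)]

Strategy: write A = P · J · P⁻¹ where J is a Jordan canonical form, so e^{tA} = P · e^{tJ} · P⁻¹, and e^{tJ} can be computed block-by-block.

A has Jordan form
J =
  [-2,  1,  0]
  [ 0, -2,  0]
  [ 0,  0, -2]
(up to reordering of blocks).

Per-block formulas:
  For a 1×1 block at λ = -2: exp(t · [-2]) = [e^(-2t)].
  For a 2×2 Jordan block J_2(-2): exp(t · J_2(-2)) = e^(-2t)·(I + t·N), where N is the 2×2 nilpotent shift.

After assembling e^{tJ} and conjugating by P, we get:

e^{tA} =
  [t*exp(-2*t) + exp(-2*t), -t*exp(-2*t), 0]
  [t*exp(-2*t), -t*exp(-2*t) + exp(-2*t), 0]
  [0, 0, exp(-2*t)]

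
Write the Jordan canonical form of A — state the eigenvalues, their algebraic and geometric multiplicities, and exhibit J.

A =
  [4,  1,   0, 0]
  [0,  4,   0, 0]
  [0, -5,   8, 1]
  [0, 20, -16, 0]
J_2(4) ⊕ J_2(4)

The characteristic polynomial is
  det(x·I − A) = x^4 - 16*x^3 + 96*x^2 - 256*x + 256 = (x - 4)^4

Eigenvalues and multiplicities (the geometric multiplicity of λ is n − rank(A − λI), which equals the number of Jordan blocks for λ):
  λ = 4: algebraic multiplicity = 4, geometric multiplicity = 2

Determining the block sizes for each eigenvalue:
  λ = 4: with am = 4 and gm = 2, the partition is not yet determined (e.g. several partitions of 4 into 2 parts exist). Let N = A − (4)·I. Computing rank(N^1) = 2, rank(N^2) = 0; the number of blocks of size ≥ j is rank(N^{j−1}) − rank(N^j), giving [2, 2]. So we have 2 block(s) of size 2 → block sizes [2, 2]

Assembling the blocks gives a Jordan form
J =
  [4, 1, 0, 0]
  [0, 4, 0, 0]
  [0, 0, 4, 1]
  [0, 0, 0, 4]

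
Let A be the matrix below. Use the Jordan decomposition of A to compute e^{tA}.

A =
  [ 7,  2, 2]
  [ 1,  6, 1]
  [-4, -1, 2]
e^{tA} =
  [-t^2*exp(5*t) + 2*t*exp(5*t) + exp(5*t), 2*t^2*exp(5*t) + 2*t*exp(5*t), 2*t*exp(5*t)]
  [-t^2*exp(5*t)/2 + t*exp(5*t), t^2*exp(5*t) + t*exp(5*t) + exp(5*t), t*exp(5*t)]
  [3*t^2*exp(5*t)/2 - 4*t*exp(5*t), -3*t^2*exp(5*t) - t*exp(5*t), -3*t*exp(5*t) + exp(5*t)]

Strategy: write A = P · J · P⁻¹ where J is a Jordan canonical form, so e^{tA} = P · e^{tJ} · P⁻¹, and e^{tJ} can be computed block-by-block.

A has Jordan form
J =
  [5, 1, 0]
  [0, 5, 1]
  [0, 0, 5]
(up to reordering of blocks).

Per-block formulas:
  For a 3×3 Jordan block J_3(5): exp(t · J_3(5)) = e^(5t)·(I + t·N + (t^2/2)·N^2), where N is the 3×3 nilpotent shift.

After assembling e^{tJ} and conjugating by P, we get:

e^{tA} =
  [-t^2*exp(5*t) + 2*t*exp(5*t) + exp(5*t), 2*t^2*exp(5*t) + 2*t*exp(5*t), 2*t*exp(5*t)]
  [-t^2*exp(5*t)/2 + t*exp(5*t), t^2*exp(5*t) + t*exp(5*t) + exp(5*t), t*exp(5*t)]
  [3*t^2*exp(5*t)/2 - 4*t*exp(5*t), -3*t^2*exp(5*t) - t*exp(5*t), -3*t*exp(5*t) + exp(5*t)]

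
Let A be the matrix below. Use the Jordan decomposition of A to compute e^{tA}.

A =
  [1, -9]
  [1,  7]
e^{tA} =
  [-3*t*exp(4*t) + exp(4*t), -9*t*exp(4*t)]
  [t*exp(4*t), 3*t*exp(4*t) + exp(4*t)]

Strategy: write A = P · J · P⁻¹ where J is a Jordan canonical form, so e^{tA} = P · e^{tJ} · P⁻¹, and e^{tJ} can be computed block-by-block.

A has Jordan form
J =
  [4, 1]
  [0, 4]
(up to reordering of blocks).

Per-block formulas:
  For a 2×2 Jordan block J_2(4): exp(t · J_2(4)) = e^(4t)·(I + t·N), where N is the 2×2 nilpotent shift.

After assembling e^{tJ} and conjugating by P, we get:

e^{tA} =
  [-3*t*exp(4*t) + exp(4*t), -9*t*exp(4*t)]
  [t*exp(4*t), 3*t*exp(4*t) + exp(4*t)]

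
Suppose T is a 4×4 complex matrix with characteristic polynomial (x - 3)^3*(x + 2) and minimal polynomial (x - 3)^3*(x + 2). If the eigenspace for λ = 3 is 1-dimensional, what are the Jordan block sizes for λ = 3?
Block sizes for λ = 3: [3]

Step 1 — from the characteristic polynomial, algebraic multiplicity of λ = 3 is 3. From dim ker(T − (3)·I) = 1, there are exactly 1 Jordan blocks for λ = 3.
Step 2 — from the minimal polynomial, the factor (x − 3)^3 tells us the largest block for λ = 3 has size 3.
Step 3 — with total size 3, 1 blocks, and largest block 3, the block sizes (in nonincreasing order) are [3].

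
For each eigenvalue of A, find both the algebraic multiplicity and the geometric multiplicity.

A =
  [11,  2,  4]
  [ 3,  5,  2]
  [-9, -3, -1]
λ = 5: alg = 3, geom = 1

Step 1 — factor the characteristic polynomial to read off the algebraic multiplicities:
  χ_A(x) = (x - 5)^3

Step 2 — compute geometric multiplicities via the rank-nullity identity g(λ) = n − rank(A − λI):
  rank(A − (5)·I) = 2, so dim ker(A − (5)·I) = n − 2 = 1

Summary:
  λ = 5: algebraic multiplicity = 3, geometric multiplicity = 1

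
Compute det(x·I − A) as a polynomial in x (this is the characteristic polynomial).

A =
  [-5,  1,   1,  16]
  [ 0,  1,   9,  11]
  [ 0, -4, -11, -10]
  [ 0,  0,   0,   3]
x^4 + 12*x^3 + 30*x^2 - 100*x - 375

Expanding det(x·I − A) (e.g. by cofactor expansion or by noting that A is similar to its Jordan form J, which has the same characteristic polynomial as A) gives
  χ_A(x) = x^4 + 12*x^3 + 30*x^2 - 100*x - 375
which factors as (x - 3)*(x + 5)^3. The eigenvalues (with algebraic multiplicities) are λ = -5 with multiplicity 3, λ = 3 with multiplicity 1.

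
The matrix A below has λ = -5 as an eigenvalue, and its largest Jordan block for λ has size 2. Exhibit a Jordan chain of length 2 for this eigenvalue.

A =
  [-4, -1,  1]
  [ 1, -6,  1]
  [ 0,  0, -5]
A Jordan chain for λ = -5 of length 2:
v_1 = (1, 1, 0)ᵀ
v_2 = (1, 0, 0)ᵀ

Let N = A − (-5)·I. We want v_2 with N^2 v_2 = 0 but N^1 v_2 ≠ 0; then v_{j-1} := N · v_j for j = 2, …, 2.

Pick v_2 = (1, 0, 0)ᵀ.
Then v_1 = N · v_2 = (1, 1, 0)ᵀ.

Sanity check: (A − (-5)·I) v_1 = (0, 0, 0)ᵀ = 0. ✓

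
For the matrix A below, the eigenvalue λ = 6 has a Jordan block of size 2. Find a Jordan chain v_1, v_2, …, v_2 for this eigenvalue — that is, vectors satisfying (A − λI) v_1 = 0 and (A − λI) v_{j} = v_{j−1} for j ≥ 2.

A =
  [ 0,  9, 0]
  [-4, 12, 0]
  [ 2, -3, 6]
A Jordan chain for λ = 6 of length 2:
v_1 = (-6, -4, 2)ᵀ
v_2 = (1, 0, 0)ᵀ

Let N = A − (6)·I. We want v_2 with N^2 v_2 = 0 but N^1 v_2 ≠ 0; then v_{j-1} := N · v_j for j = 2, …, 2.

Pick v_2 = (1, 0, 0)ᵀ.
Then v_1 = N · v_2 = (-6, -4, 2)ᵀ.

Sanity check: (A − (6)·I) v_1 = (0, 0, 0)ᵀ = 0. ✓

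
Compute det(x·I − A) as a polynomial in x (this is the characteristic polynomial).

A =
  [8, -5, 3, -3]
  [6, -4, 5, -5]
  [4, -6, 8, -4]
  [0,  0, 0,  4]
x^4 - 16*x^3 + 96*x^2 - 256*x + 256

Expanding det(x·I − A) (e.g. by cofactor expansion or by noting that A is similar to its Jordan form J, which has the same characteristic polynomial as A) gives
  χ_A(x) = x^4 - 16*x^3 + 96*x^2 - 256*x + 256
which factors as (x - 4)^4. The eigenvalues (with algebraic multiplicities) are λ = 4 with multiplicity 4.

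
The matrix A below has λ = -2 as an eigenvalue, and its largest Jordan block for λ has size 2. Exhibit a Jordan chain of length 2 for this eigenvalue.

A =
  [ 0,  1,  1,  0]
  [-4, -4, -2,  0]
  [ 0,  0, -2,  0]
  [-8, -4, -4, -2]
A Jordan chain for λ = -2 of length 2:
v_1 = (2, -4, 0, -8)ᵀ
v_2 = (1, 0, 0, 0)ᵀ

Let N = A − (-2)·I. We want v_2 with N^2 v_2 = 0 but N^1 v_2 ≠ 0; then v_{j-1} := N · v_j for j = 2, …, 2.

Pick v_2 = (1, 0, 0, 0)ᵀ.
Then v_1 = N · v_2 = (2, -4, 0, -8)ᵀ.

Sanity check: (A − (-2)·I) v_1 = (0, 0, 0, 0)ᵀ = 0. ✓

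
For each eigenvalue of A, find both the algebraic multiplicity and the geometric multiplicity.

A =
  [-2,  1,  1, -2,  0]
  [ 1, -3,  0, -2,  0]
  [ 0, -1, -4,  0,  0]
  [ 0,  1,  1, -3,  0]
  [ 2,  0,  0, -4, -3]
λ = -3: alg = 5, geom = 3

Step 1 — factor the characteristic polynomial to read off the algebraic multiplicities:
  χ_A(x) = (x + 3)^5

Step 2 — compute geometric multiplicities via the rank-nullity identity g(λ) = n − rank(A − λI):
  rank(A − (-3)·I) = 2, so dim ker(A − (-3)·I) = n − 2 = 3

Summary:
  λ = -3: algebraic multiplicity = 5, geometric multiplicity = 3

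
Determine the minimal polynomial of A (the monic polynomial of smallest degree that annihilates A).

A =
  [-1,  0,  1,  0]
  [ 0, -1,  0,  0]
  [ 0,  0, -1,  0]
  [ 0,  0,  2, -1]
x^2 + 2*x + 1

The characteristic polynomial is χ_A(x) = (x + 1)^4, so the eigenvalues are known. The minimal polynomial is
  m_A(x) = Π_λ (x − λ)^{k_λ}
where k_λ is the size of the *largest* Jordan block for λ (equivalently, the smallest k with (A − λI)^k v = 0 for every generalised eigenvector v of λ).

  λ = -1: largest Jordan block has size 2, contributing (x + 1)^2

So m_A(x) = (x + 1)^2 = x^2 + 2*x + 1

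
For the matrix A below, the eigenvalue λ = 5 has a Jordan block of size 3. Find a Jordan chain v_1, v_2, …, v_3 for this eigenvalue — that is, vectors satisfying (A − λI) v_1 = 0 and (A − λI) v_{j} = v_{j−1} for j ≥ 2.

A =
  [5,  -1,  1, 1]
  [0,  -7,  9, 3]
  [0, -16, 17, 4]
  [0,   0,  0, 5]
A Jordan chain for λ = 5 of length 3:
v_1 = (-4, 0, 0, 0)ᵀ
v_2 = (-1, -12, -16, 0)ᵀ
v_3 = (0, 1, 0, 0)ᵀ

Let N = A − (5)·I. We want v_3 with N^3 v_3 = 0 but N^2 v_3 ≠ 0; then v_{j-1} := N · v_j for j = 3, …, 2.

Pick v_3 = (0, 1, 0, 0)ᵀ.
Then v_2 = N · v_3 = (-1, -12, -16, 0)ᵀ.
Then v_1 = N · v_2 = (-4, 0, 0, 0)ᵀ.

Sanity check: (A − (5)·I) v_1 = (0, 0, 0, 0)ᵀ = 0. ✓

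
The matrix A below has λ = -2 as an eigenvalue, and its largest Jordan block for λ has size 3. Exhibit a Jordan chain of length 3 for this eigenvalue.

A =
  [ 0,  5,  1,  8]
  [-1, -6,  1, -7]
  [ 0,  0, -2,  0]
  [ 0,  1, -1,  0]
A Jordan chain for λ = -2 of length 3:
v_1 = (-1, 2, 0, -1)ᵀ
v_2 = (2, -1, 0, 0)ᵀ
v_3 = (1, 0, 0, 0)ᵀ

Let N = A − (-2)·I. We want v_3 with N^3 v_3 = 0 but N^2 v_3 ≠ 0; then v_{j-1} := N · v_j for j = 3, …, 2.

Pick v_3 = (1, 0, 0, 0)ᵀ.
Then v_2 = N · v_3 = (2, -1, 0, 0)ᵀ.
Then v_1 = N · v_2 = (-1, 2, 0, -1)ᵀ.

Sanity check: (A − (-2)·I) v_1 = (0, 0, 0, 0)ᵀ = 0. ✓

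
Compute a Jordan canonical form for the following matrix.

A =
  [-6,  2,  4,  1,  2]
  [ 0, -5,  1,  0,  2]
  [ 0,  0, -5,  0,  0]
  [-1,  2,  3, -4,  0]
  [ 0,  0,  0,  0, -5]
J_3(-5) ⊕ J_1(-5) ⊕ J_1(-5)

The characteristic polynomial is
  det(x·I − A) = x^5 + 25*x^4 + 250*x^3 + 1250*x^2 + 3125*x + 3125 = (x + 5)^5

Eigenvalues and multiplicities (the geometric multiplicity of λ is n − rank(A − λI), which equals the number of Jordan blocks for λ):
  λ = -5: algebraic multiplicity = 5, geometric multiplicity = 3

Determining the block sizes for each eigenvalue:
  λ = -5: with am = 5 and gm = 3, the partition is not yet determined (e.g. several partitions of 5 into 3 parts exist). Let N = A − (-5)·I. Computing rank(N^1) = 2, rank(N^2) = 1, rank(N^3) = 0; the number of blocks of size ≥ j is rank(N^{j−1}) − rank(N^j), giving [3, 1, 1]. So we have 1 block(s) of size 3, 2 block(s) of size 1 → block sizes [3, 1, 1]

Assembling the blocks gives a Jordan form
J =
  [-5,  1,  0,  0,  0]
  [ 0, -5,  1,  0,  0]
  [ 0,  0, -5,  0,  0]
  [ 0,  0,  0, -5,  0]
  [ 0,  0,  0,  0, -5]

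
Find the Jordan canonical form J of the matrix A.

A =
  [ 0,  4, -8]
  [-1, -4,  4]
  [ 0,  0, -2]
J_2(-2) ⊕ J_1(-2)

The characteristic polynomial is
  det(x·I − A) = x^3 + 6*x^2 + 12*x + 8 = (x + 2)^3

Eigenvalues and multiplicities (the geometric multiplicity of λ is n − rank(A − λI), which equals the number of Jordan blocks for λ):
  λ = -2: algebraic multiplicity = 3, geometric multiplicity = 2

Determining the block sizes for each eigenvalue:
  λ = -2: 2 blocks summing to 3 forces exactly one block of size 2 and the rest size 1 → block sizes [2, 1]

Assembling the blocks gives a Jordan form
J =
  [-2,  1,  0]
  [ 0, -2,  0]
  [ 0,  0, -2]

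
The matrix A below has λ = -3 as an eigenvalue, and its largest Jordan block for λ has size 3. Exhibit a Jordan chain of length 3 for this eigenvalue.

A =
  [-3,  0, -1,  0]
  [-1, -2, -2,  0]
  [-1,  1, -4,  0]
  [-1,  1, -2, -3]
A Jordan chain for λ = -3 of length 3:
v_1 = (1, 1, 0, 1)ᵀ
v_2 = (0, -1, -1, -1)ᵀ
v_3 = (1, 0, 0, 0)ᵀ

Let N = A − (-3)·I. We want v_3 with N^3 v_3 = 0 but N^2 v_3 ≠ 0; then v_{j-1} := N · v_j for j = 3, …, 2.

Pick v_3 = (1, 0, 0, 0)ᵀ.
Then v_2 = N · v_3 = (0, -1, -1, -1)ᵀ.
Then v_1 = N · v_2 = (1, 1, 0, 1)ᵀ.

Sanity check: (A − (-3)·I) v_1 = (0, 0, 0, 0)ᵀ = 0. ✓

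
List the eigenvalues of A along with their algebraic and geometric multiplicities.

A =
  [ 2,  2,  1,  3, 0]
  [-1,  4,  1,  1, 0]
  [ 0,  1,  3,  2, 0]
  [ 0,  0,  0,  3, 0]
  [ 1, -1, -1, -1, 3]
λ = 3: alg = 5, geom = 3

Step 1 — factor the characteristic polynomial to read off the algebraic multiplicities:
  χ_A(x) = (x - 3)^5

Step 2 — compute geometric multiplicities via the rank-nullity identity g(λ) = n − rank(A − λI):
  rank(A − (3)·I) = 2, so dim ker(A − (3)·I) = n − 2 = 3

Summary:
  λ = 3: algebraic multiplicity = 5, geometric multiplicity = 3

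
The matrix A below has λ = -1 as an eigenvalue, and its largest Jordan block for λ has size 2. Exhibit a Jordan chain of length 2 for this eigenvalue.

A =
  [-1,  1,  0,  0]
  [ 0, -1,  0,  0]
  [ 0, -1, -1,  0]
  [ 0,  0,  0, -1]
A Jordan chain for λ = -1 of length 2:
v_1 = (1, 0, -1, 0)ᵀ
v_2 = (0, 1, 0, 0)ᵀ

Let N = A − (-1)·I. We want v_2 with N^2 v_2 = 0 but N^1 v_2 ≠ 0; then v_{j-1} := N · v_j for j = 2, …, 2.

Pick v_2 = (0, 1, 0, 0)ᵀ.
Then v_1 = N · v_2 = (1, 0, -1, 0)ᵀ.

Sanity check: (A − (-1)·I) v_1 = (0, 0, 0, 0)ᵀ = 0. ✓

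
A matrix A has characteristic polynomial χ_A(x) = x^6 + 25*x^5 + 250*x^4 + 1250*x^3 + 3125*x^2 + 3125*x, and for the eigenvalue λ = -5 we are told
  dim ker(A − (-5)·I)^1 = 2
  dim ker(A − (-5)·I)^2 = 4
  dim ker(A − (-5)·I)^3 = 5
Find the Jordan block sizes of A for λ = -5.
Block sizes for λ = -5: [3, 2]

From the dimensions of kernels of powers, the number of Jordan blocks of size at least j is d_j − d_{j−1} where d_j = dim ker(N^j) (with d_0 = 0). Computing the differences gives [2, 2, 1].
The number of blocks of size exactly k is (#blocks of size ≥ k) − (#blocks of size ≥ k + 1), so the partition is: 1 block(s) of size 2, 1 block(s) of size 3.
In nonincreasing order the block sizes are [3, 2].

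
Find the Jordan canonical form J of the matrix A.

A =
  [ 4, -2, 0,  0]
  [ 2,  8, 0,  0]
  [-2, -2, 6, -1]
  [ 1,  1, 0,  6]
J_3(6) ⊕ J_1(6)

The characteristic polynomial is
  det(x·I − A) = x^4 - 24*x^3 + 216*x^2 - 864*x + 1296 = (x - 6)^4

Eigenvalues and multiplicities (the geometric multiplicity of λ is n − rank(A − λI), which equals the number of Jordan blocks for λ):
  λ = 6: algebraic multiplicity = 4, geometric multiplicity = 2

Determining the block sizes for each eigenvalue:
  λ = 6: with am = 4 and gm = 2, the partition is not yet determined (e.g. several partitions of 4 into 2 parts exist). Let N = A − (6)·I. Computing rank(N^1) = 2, rank(N^2) = 1, rank(N^3) = 0; the number of blocks of size ≥ j is rank(N^{j−1}) − rank(N^j), giving [2, 1, 1]. So we have 1 block(s) of size 3, 1 block(s) of size 1 → block sizes [3, 1]

Assembling the blocks gives a Jordan form
J =
  [6, 1, 0, 0]
  [0, 6, 1, 0]
  [0, 0, 6, 0]
  [0, 0, 0, 6]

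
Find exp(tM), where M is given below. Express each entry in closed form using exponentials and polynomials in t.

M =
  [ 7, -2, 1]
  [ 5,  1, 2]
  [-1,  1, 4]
e^{tM} =
  [-t^2*exp(4*t) + 3*t*exp(4*t) + exp(4*t), t^2*exp(4*t)/2 - 2*t*exp(4*t), -t^2*exp(4*t)/2 + t*exp(4*t)]
  [-t^2*exp(4*t) + 5*t*exp(4*t), t^2*exp(4*t)/2 - 3*t*exp(4*t) + exp(4*t), -t^2*exp(4*t)/2 + 2*t*exp(4*t)]
  [t^2*exp(4*t) - t*exp(4*t), -t^2*exp(4*t)/2 + t*exp(4*t), t^2*exp(4*t)/2 + exp(4*t)]

Strategy: write M = P · J · P⁻¹ where J is a Jordan canonical form, so e^{tM} = P · e^{tJ} · P⁻¹, and e^{tJ} can be computed block-by-block.

M has Jordan form
J =
  [4, 1, 0]
  [0, 4, 1]
  [0, 0, 4]
(up to reordering of blocks).

Per-block formulas:
  For a 3×3 Jordan block J_3(4): exp(t · J_3(4)) = e^(4t)·(I + t·N + (t^2/2)·N^2), where N is the 3×3 nilpotent shift.

After assembling e^{tJ} and conjugating by P, we get:

e^{tM} =
  [-t^2*exp(4*t) + 3*t*exp(4*t) + exp(4*t), t^2*exp(4*t)/2 - 2*t*exp(4*t), -t^2*exp(4*t)/2 + t*exp(4*t)]
  [-t^2*exp(4*t) + 5*t*exp(4*t), t^2*exp(4*t)/2 - 3*t*exp(4*t) + exp(4*t), -t^2*exp(4*t)/2 + 2*t*exp(4*t)]
  [t^2*exp(4*t) - t*exp(4*t), -t^2*exp(4*t)/2 + t*exp(4*t), t^2*exp(4*t)/2 + exp(4*t)]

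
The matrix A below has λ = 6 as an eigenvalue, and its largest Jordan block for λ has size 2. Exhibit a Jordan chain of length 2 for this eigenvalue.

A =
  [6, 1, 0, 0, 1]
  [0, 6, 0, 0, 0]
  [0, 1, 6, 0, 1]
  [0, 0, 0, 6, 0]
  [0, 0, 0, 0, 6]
A Jordan chain for λ = 6 of length 2:
v_1 = (1, 0, 1, 0, 0)ᵀ
v_2 = (0, 1, 0, 0, 0)ᵀ

Let N = A − (6)·I. We want v_2 with N^2 v_2 = 0 but N^1 v_2 ≠ 0; then v_{j-1} := N · v_j for j = 2, …, 2.

Pick v_2 = (0, 1, 0, 0, 0)ᵀ.
Then v_1 = N · v_2 = (1, 0, 1, 0, 0)ᵀ.

Sanity check: (A − (6)·I) v_1 = (0, 0, 0, 0, 0)ᵀ = 0. ✓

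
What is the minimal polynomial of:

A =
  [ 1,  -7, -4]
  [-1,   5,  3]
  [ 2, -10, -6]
x^3

The characteristic polynomial is χ_A(x) = x^3, so the eigenvalues are known. The minimal polynomial is
  m_A(x) = Π_λ (x − λ)^{k_λ}
where k_λ is the size of the *largest* Jordan block for λ (equivalently, the smallest k with (A − λI)^k v = 0 for every generalised eigenvector v of λ).

  λ = 0: largest Jordan block has size 3, contributing (x − 0)^3

So m_A(x) = x^3 = x^3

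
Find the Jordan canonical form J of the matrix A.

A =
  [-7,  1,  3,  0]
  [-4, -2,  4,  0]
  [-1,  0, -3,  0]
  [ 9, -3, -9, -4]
J_3(-4) ⊕ J_1(-4)

The characteristic polynomial is
  det(x·I − A) = x^4 + 16*x^3 + 96*x^2 + 256*x + 256 = (x + 4)^4

Eigenvalues and multiplicities (the geometric multiplicity of λ is n − rank(A − λI), which equals the number of Jordan blocks for λ):
  λ = -4: algebraic multiplicity = 4, geometric multiplicity = 2

Determining the block sizes for each eigenvalue:
  λ = -4: with am = 4 and gm = 2, the partition is not yet determined (e.g. several partitions of 4 into 2 parts exist). Let N = A − (-4)·I. Computing rank(N^1) = 2, rank(N^2) = 1, rank(N^3) = 0; the number of blocks of size ≥ j is rank(N^{j−1}) − rank(N^j), giving [2, 1, 1]. So we have 1 block(s) of size 3, 1 block(s) of size 1 → block sizes [3, 1]

Assembling the blocks gives a Jordan form
J =
  [-4,  1,  0,  0]
  [ 0, -4,  1,  0]
  [ 0,  0, -4,  0]
  [ 0,  0,  0, -4]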